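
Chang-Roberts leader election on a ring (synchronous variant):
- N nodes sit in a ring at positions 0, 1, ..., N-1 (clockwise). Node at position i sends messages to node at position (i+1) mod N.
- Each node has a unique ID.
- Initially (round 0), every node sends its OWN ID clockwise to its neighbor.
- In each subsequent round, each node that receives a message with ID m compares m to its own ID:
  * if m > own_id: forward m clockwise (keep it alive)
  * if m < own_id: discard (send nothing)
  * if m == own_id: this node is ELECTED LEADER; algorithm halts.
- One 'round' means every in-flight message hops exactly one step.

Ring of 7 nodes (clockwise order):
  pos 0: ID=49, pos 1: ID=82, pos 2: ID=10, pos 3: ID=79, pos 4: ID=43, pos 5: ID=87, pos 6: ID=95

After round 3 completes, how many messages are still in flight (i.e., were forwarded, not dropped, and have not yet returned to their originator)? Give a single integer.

Answer: 2

Derivation:
Round 1: pos1(id82) recv 49: drop; pos2(id10) recv 82: fwd; pos3(id79) recv 10: drop; pos4(id43) recv 79: fwd; pos5(id87) recv 43: drop; pos6(id95) recv 87: drop; pos0(id49) recv 95: fwd
Round 2: pos3(id79) recv 82: fwd; pos5(id87) recv 79: drop; pos1(id82) recv 95: fwd
Round 3: pos4(id43) recv 82: fwd; pos2(id10) recv 95: fwd
After round 3: 2 messages still in flight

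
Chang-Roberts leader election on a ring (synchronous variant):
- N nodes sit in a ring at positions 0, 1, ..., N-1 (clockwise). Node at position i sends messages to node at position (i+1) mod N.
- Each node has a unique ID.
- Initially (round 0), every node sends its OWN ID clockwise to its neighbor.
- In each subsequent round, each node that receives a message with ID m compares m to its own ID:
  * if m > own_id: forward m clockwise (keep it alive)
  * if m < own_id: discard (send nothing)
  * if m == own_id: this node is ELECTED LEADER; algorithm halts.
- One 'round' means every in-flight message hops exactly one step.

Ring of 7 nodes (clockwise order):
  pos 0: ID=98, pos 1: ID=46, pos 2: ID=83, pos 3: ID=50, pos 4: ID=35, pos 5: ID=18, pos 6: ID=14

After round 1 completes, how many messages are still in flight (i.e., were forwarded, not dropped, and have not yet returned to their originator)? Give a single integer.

Round 1: pos1(id46) recv 98: fwd; pos2(id83) recv 46: drop; pos3(id50) recv 83: fwd; pos4(id35) recv 50: fwd; pos5(id18) recv 35: fwd; pos6(id14) recv 18: fwd; pos0(id98) recv 14: drop
After round 1: 5 messages still in flight

Answer: 5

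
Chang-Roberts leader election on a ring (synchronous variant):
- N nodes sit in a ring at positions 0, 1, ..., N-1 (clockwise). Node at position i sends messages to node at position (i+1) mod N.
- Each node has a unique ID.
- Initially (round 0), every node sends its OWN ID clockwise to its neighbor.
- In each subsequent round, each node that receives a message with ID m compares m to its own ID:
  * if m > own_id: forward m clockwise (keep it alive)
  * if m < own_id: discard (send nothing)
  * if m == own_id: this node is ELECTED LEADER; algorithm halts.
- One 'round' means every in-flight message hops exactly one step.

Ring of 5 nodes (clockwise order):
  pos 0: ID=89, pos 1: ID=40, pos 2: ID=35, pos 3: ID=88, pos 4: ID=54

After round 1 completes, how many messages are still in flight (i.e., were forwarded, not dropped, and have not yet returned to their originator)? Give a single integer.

Round 1: pos1(id40) recv 89: fwd; pos2(id35) recv 40: fwd; pos3(id88) recv 35: drop; pos4(id54) recv 88: fwd; pos0(id89) recv 54: drop
After round 1: 3 messages still in flight

Answer: 3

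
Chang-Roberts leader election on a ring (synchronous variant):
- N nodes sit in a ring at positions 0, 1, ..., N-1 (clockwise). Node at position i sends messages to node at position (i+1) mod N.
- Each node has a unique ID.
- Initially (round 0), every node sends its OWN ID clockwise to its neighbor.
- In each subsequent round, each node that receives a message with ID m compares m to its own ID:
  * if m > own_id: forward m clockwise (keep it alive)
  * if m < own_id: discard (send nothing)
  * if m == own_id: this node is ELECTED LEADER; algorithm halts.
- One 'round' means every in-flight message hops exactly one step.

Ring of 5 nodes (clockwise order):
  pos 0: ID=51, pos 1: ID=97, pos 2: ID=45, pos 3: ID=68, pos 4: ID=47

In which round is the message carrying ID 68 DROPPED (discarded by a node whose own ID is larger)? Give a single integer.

Round 1: pos1(id97) recv 51: drop; pos2(id45) recv 97: fwd; pos3(id68) recv 45: drop; pos4(id47) recv 68: fwd; pos0(id51) recv 47: drop
Round 2: pos3(id68) recv 97: fwd; pos0(id51) recv 68: fwd
Round 3: pos4(id47) recv 97: fwd; pos1(id97) recv 68: drop
Round 4: pos0(id51) recv 97: fwd
Round 5: pos1(id97) recv 97: ELECTED
Message ID 68 originates at pos 3; dropped at pos 1 in round 3

Answer: 3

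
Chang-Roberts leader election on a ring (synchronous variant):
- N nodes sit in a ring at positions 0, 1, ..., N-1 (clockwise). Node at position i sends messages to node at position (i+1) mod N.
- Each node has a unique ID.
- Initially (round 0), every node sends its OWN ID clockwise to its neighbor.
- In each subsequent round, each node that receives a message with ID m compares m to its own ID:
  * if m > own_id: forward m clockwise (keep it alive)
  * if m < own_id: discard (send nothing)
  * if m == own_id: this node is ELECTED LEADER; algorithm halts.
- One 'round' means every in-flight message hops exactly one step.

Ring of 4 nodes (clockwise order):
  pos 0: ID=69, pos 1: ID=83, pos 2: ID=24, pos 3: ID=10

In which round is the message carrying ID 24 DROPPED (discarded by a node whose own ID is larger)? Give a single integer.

Answer: 2

Derivation:
Round 1: pos1(id83) recv 69: drop; pos2(id24) recv 83: fwd; pos3(id10) recv 24: fwd; pos0(id69) recv 10: drop
Round 2: pos3(id10) recv 83: fwd; pos0(id69) recv 24: drop
Round 3: pos0(id69) recv 83: fwd
Round 4: pos1(id83) recv 83: ELECTED
Message ID 24 originates at pos 2; dropped at pos 0 in round 2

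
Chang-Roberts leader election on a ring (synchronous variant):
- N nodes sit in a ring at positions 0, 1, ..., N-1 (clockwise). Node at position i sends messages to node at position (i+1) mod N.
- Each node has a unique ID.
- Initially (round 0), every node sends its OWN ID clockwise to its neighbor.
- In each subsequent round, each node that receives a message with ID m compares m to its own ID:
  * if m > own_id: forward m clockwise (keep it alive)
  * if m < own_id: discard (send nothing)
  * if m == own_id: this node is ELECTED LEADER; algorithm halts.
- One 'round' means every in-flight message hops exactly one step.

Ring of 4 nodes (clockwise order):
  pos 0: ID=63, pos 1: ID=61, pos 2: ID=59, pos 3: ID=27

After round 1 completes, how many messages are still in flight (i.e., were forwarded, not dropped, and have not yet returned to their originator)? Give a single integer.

Round 1: pos1(id61) recv 63: fwd; pos2(id59) recv 61: fwd; pos3(id27) recv 59: fwd; pos0(id63) recv 27: drop
After round 1: 3 messages still in flight

Answer: 3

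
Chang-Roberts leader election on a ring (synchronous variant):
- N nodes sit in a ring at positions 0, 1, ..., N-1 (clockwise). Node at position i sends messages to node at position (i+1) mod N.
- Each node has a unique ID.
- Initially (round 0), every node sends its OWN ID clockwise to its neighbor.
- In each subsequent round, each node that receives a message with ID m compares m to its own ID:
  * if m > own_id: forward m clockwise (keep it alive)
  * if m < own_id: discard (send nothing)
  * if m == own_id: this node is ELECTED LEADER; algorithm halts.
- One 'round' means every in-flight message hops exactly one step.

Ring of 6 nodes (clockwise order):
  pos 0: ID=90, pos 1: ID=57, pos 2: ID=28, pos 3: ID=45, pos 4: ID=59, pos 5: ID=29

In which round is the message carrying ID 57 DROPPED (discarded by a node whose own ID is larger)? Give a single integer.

Round 1: pos1(id57) recv 90: fwd; pos2(id28) recv 57: fwd; pos3(id45) recv 28: drop; pos4(id59) recv 45: drop; pos5(id29) recv 59: fwd; pos0(id90) recv 29: drop
Round 2: pos2(id28) recv 90: fwd; pos3(id45) recv 57: fwd; pos0(id90) recv 59: drop
Round 3: pos3(id45) recv 90: fwd; pos4(id59) recv 57: drop
Round 4: pos4(id59) recv 90: fwd
Round 5: pos5(id29) recv 90: fwd
Round 6: pos0(id90) recv 90: ELECTED
Message ID 57 originates at pos 1; dropped at pos 4 in round 3

Answer: 3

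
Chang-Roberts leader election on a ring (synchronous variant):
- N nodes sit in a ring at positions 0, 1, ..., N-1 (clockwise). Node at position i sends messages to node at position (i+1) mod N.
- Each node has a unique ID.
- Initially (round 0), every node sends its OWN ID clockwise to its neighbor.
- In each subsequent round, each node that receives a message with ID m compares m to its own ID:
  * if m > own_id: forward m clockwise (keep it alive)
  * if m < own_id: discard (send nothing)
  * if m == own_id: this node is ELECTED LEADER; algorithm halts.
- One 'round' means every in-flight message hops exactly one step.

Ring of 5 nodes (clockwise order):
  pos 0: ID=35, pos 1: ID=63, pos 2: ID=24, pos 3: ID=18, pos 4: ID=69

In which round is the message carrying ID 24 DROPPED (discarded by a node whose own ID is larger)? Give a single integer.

Round 1: pos1(id63) recv 35: drop; pos2(id24) recv 63: fwd; pos3(id18) recv 24: fwd; pos4(id69) recv 18: drop; pos0(id35) recv 69: fwd
Round 2: pos3(id18) recv 63: fwd; pos4(id69) recv 24: drop; pos1(id63) recv 69: fwd
Round 3: pos4(id69) recv 63: drop; pos2(id24) recv 69: fwd
Round 4: pos3(id18) recv 69: fwd
Round 5: pos4(id69) recv 69: ELECTED
Message ID 24 originates at pos 2; dropped at pos 4 in round 2

Answer: 2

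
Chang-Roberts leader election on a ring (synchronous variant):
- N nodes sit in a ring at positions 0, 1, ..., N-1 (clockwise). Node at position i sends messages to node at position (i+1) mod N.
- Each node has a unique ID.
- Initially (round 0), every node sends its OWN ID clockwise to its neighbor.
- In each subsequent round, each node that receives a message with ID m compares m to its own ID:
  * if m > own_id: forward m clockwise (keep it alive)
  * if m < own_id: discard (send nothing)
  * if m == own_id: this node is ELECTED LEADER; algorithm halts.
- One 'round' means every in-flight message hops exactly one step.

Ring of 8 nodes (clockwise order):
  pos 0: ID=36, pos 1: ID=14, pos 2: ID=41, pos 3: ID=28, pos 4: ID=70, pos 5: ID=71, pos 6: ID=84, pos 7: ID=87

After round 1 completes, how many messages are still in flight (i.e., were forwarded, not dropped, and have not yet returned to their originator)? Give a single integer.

Round 1: pos1(id14) recv 36: fwd; pos2(id41) recv 14: drop; pos3(id28) recv 41: fwd; pos4(id70) recv 28: drop; pos5(id71) recv 70: drop; pos6(id84) recv 71: drop; pos7(id87) recv 84: drop; pos0(id36) recv 87: fwd
After round 1: 3 messages still in flight

Answer: 3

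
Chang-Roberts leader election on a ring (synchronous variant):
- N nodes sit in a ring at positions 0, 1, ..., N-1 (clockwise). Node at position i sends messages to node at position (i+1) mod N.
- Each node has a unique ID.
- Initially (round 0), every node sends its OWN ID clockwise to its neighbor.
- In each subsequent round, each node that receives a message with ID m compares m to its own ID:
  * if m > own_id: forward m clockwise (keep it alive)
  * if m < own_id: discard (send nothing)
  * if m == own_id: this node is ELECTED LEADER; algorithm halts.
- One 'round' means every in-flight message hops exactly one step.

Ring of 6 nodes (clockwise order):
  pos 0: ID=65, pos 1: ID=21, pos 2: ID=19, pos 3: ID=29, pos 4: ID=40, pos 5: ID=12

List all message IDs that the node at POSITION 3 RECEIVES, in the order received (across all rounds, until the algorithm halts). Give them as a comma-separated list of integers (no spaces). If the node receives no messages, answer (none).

Answer: 19,21,65

Derivation:
Round 1: pos1(id21) recv 65: fwd; pos2(id19) recv 21: fwd; pos3(id29) recv 19: drop; pos4(id40) recv 29: drop; pos5(id12) recv 40: fwd; pos0(id65) recv 12: drop
Round 2: pos2(id19) recv 65: fwd; pos3(id29) recv 21: drop; pos0(id65) recv 40: drop
Round 3: pos3(id29) recv 65: fwd
Round 4: pos4(id40) recv 65: fwd
Round 5: pos5(id12) recv 65: fwd
Round 6: pos0(id65) recv 65: ELECTED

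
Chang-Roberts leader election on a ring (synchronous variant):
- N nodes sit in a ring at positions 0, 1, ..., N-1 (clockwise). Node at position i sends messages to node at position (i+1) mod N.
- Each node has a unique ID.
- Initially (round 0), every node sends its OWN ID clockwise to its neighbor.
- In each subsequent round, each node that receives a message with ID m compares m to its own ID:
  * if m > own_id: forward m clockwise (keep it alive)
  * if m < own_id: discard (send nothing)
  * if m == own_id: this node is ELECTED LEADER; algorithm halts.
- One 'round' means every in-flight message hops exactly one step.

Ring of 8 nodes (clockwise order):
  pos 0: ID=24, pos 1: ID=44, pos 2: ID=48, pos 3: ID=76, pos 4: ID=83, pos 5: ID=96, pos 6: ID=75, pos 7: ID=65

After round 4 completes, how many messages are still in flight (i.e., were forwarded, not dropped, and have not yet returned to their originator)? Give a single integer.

Round 1: pos1(id44) recv 24: drop; pos2(id48) recv 44: drop; pos3(id76) recv 48: drop; pos4(id83) recv 76: drop; pos5(id96) recv 83: drop; pos6(id75) recv 96: fwd; pos7(id65) recv 75: fwd; pos0(id24) recv 65: fwd
Round 2: pos7(id65) recv 96: fwd; pos0(id24) recv 75: fwd; pos1(id44) recv 65: fwd
Round 3: pos0(id24) recv 96: fwd; pos1(id44) recv 75: fwd; pos2(id48) recv 65: fwd
Round 4: pos1(id44) recv 96: fwd; pos2(id48) recv 75: fwd; pos3(id76) recv 65: drop
After round 4: 2 messages still in flight

Answer: 2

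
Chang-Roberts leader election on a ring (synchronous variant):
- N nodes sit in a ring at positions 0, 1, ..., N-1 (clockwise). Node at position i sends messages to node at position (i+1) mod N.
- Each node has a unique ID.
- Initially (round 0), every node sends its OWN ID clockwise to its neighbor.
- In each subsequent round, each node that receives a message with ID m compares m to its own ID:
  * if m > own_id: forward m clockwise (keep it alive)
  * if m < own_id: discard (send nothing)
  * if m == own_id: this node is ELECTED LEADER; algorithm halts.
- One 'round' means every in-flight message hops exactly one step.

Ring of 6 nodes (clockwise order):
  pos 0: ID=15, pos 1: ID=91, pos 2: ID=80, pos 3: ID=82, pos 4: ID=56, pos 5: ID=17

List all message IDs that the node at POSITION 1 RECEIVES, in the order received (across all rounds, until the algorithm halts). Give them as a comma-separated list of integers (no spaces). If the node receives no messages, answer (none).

Round 1: pos1(id91) recv 15: drop; pos2(id80) recv 91: fwd; pos3(id82) recv 80: drop; pos4(id56) recv 82: fwd; pos5(id17) recv 56: fwd; pos0(id15) recv 17: fwd
Round 2: pos3(id82) recv 91: fwd; pos5(id17) recv 82: fwd; pos0(id15) recv 56: fwd; pos1(id91) recv 17: drop
Round 3: pos4(id56) recv 91: fwd; pos0(id15) recv 82: fwd; pos1(id91) recv 56: drop
Round 4: pos5(id17) recv 91: fwd; pos1(id91) recv 82: drop
Round 5: pos0(id15) recv 91: fwd
Round 6: pos1(id91) recv 91: ELECTED

Answer: 15,17,56,82,91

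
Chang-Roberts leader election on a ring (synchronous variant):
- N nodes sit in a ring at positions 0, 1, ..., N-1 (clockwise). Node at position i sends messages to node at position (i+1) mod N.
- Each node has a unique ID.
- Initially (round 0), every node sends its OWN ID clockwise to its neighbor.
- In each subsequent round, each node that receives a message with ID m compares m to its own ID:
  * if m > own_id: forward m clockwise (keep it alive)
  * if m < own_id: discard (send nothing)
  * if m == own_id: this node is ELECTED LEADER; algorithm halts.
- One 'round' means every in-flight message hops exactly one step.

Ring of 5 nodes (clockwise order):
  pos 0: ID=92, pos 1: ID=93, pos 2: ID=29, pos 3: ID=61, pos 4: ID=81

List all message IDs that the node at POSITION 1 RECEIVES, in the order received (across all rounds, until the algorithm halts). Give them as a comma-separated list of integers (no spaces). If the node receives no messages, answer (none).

Answer: 92,93

Derivation:
Round 1: pos1(id93) recv 92: drop; pos2(id29) recv 93: fwd; pos3(id61) recv 29: drop; pos4(id81) recv 61: drop; pos0(id92) recv 81: drop
Round 2: pos3(id61) recv 93: fwd
Round 3: pos4(id81) recv 93: fwd
Round 4: pos0(id92) recv 93: fwd
Round 5: pos1(id93) recv 93: ELECTED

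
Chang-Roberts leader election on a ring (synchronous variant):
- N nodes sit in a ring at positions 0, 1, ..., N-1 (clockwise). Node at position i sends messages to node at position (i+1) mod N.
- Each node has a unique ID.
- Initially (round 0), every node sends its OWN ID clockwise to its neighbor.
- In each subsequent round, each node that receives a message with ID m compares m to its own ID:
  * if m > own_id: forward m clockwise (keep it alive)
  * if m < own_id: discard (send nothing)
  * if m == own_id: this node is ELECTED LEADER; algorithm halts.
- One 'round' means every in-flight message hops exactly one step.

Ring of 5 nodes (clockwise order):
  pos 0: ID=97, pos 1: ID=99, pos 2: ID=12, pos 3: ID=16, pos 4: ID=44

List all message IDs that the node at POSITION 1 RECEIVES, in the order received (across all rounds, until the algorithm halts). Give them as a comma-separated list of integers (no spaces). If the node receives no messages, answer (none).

Round 1: pos1(id99) recv 97: drop; pos2(id12) recv 99: fwd; pos3(id16) recv 12: drop; pos4(id44) recv 16: drop; pos0(id97) recv 44: drop
Round 2: pos3(id16) recv 99: fwd
Round 3: pos4(id44) recv 99: fwd
Round 4: pos0(id97) recv 99: fwd
Round 5: pos1(id99) recv 99: ELECTED

Answer: 97,99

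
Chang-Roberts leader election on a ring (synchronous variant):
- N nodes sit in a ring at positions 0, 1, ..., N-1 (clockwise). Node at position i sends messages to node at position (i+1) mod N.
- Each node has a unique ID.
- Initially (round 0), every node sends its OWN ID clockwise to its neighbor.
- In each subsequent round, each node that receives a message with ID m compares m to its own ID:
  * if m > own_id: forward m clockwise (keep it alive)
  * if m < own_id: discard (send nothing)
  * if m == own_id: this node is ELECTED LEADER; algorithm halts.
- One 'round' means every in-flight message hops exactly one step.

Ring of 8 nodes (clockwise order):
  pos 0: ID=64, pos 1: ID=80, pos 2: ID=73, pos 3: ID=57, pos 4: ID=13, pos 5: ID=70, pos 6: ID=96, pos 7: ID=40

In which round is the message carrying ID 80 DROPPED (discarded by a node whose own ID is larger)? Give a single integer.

Round 1: pos1(id80) recv 64: drop; pos2(id73) recv 80: fwd; pos3(id57) recv 73: fwd; pos4(id13) recv 57: fwd; pos5(id70) recv 13: drop; pos6(id96) recv 70: drop; pos7(id40) recv 96: fwd; pos0(id64) recv 40: drop
Round 2: pos3(id57) recv 80: fwd; pos4(id13) recv 73: fwd; pos5(id70) recv 57: drop; pos0(id64) recv 96: fwd
Round 3: pos4(id13) recv 80: fwd; pos5(id70) recv 73: fwd; pos1(id80) recv 96: fwd
Round 4: pos5(id70) recv 80: fwd; pos6(id96) recv 73: drop; pos2(id73) recv 96: fwd
Round 5: pos6(id96) recv 80: drop; pos3(id57) recv 96: fwd
Round 6: pos4(id13) recv 96: fwd
Round 7: pos5(id70) recv 96: fwd
Round 8: pos6(id96) recv 96: ELECTED
Message ID 80 originates at pos 1; dropped at pos 6 in round 5

Answer: 5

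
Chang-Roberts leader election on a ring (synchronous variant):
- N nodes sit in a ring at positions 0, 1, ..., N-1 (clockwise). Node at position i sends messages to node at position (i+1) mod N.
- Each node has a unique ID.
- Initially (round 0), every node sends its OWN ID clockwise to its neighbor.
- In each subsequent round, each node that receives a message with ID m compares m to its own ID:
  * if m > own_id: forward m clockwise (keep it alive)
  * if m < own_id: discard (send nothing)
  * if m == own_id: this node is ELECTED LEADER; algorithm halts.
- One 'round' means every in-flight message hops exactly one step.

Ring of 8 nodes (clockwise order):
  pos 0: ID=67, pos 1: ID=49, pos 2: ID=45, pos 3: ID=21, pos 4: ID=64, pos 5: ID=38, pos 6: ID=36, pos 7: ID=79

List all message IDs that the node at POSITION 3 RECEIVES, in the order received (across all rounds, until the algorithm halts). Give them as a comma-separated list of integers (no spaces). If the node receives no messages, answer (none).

Answer: 45,49,67,79

Derivation:
Round 1: pos1(id49) recv 67: fwd; pos2(id45) recv 49: fwd; pos3(id21) recv 45: fwd; pos4(id64) recv 21: drop; pos5(id38) recv 64: fwd; pos6(id36) recv 38: fwd; pos7(id79) recv 36: drop; pos0(id67) recv 79: fwd
Round 2: pos2(id45) recv 67: fwd; pos3(id21) recv 49: fwd; pos4(id64) recv 45: drop; pos6(id36) recv 64: fwd; pos7(id79) recv 38: drop; pos1(id49) recv 79: fwd
Round 3: pos3(id21) recv 67: fwd; pos4(id64) recv 49: drop; pos7(id79) recv 64: drop; pos2(id45) recv 79: fwd
Round 4: pos4(id64) recv 67: fwd; pos3(id21) recv 79: fwd
Round 5: pos5(id38) recv 67: fwd; pos4(id64) recv 79: fwd
Round 6: pos6(id36) recv 67: fwd; pos5(id38) recv 79: fwd
Round 7: pos7(id79) recv 67: drop; pos6(id36) recv 79: fwd
Round 8: pos7(id79) recv 79: ELECTED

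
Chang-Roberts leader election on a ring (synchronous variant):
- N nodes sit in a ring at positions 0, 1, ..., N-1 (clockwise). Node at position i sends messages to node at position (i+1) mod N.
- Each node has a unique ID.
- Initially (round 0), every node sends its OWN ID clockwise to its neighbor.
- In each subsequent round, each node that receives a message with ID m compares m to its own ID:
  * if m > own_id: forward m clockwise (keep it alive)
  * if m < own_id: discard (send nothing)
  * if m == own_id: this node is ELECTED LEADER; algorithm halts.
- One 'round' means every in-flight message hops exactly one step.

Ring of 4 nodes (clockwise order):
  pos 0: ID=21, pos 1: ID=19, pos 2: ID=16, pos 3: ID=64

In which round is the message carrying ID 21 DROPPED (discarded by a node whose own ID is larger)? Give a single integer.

Answer: 3

Derivation:
Round 1: pos1(id19) recv 21: fwd; pos2(id16) recv 19: fwd; pos3(id64) recv 16: drop; pos0(id21) recv 64: fwd
Round 2: pos2(id16) recv 21: fwd; pos3(id64) recv 19: drop; pos1(id19) recv 64: fwd
Round 3: pos3(id64) recv 21: drop; pos2(id16) recv 64: fwd
Round 4: pos3(id64) recv 64: ELECTED
Message ID 21 originates at pos 0; dropped at pos 3 in round 3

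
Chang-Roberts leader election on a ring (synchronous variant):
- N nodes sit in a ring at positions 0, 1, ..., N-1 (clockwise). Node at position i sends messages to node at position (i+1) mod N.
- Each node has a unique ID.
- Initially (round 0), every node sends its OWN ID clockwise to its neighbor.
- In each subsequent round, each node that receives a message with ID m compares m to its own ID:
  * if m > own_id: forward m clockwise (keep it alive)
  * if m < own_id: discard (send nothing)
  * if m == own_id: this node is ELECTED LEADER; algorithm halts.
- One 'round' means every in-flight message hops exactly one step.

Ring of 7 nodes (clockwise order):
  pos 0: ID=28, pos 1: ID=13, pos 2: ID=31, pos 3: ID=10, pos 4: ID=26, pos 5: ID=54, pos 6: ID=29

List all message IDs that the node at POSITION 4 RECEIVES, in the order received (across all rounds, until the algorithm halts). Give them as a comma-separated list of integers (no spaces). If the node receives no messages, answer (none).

Round 1: pos1(id13) recv 28: fwd; pos2(id31) recv 13: drop; pos3(id10) recv 31: fwd; pos4(id26) recv 10: drop; pos5(id54) recv 26: drop; pos6(id29) recv 54: fwd; pos0(id28) recv 29: fwd
Round 2: pos2(id31) recv 28: drop; pos4(id26) recv 31: fwd; pos0(id28) recv 54: fwd; pos1(id13) recv 29: fwd
Round 3: pos5(id54) recv 31: drop; pos1(id13) recv 54: fwd; pos2(id31) recv 29: drop
Round 4: pos2(id31) recv 54: fwd
Round 5: pos3(id10) recv 54: fwd
Round 6: pos4(id26) recv 54: fwd
Round 7: pos5(id54) recv 54: ELECTED

Answer: 10,31,54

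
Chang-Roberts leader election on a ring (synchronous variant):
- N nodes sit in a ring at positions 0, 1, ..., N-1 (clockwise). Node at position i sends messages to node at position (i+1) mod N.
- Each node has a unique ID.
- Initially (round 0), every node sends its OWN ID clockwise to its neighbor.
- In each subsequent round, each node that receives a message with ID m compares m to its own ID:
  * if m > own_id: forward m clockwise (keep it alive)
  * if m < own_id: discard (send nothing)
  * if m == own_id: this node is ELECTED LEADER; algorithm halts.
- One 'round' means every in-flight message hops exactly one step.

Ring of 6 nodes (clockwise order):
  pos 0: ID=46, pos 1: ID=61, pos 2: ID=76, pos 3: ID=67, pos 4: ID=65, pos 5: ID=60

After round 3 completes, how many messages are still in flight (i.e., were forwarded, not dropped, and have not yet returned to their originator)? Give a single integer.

Answer: 3

Derivation:
Round 1: pos1(id61) recv 46: drop; pos2(id76) recv 61: drop; pos3(id67) recv 76: fwd; pos4(id65) recv 67: fwd; pos5(id60) recv 65: fwd; pos0(id46) recv 60: fwd
Round 2: pos4(id65) recv 76: fwd; pos5(id60) recv 67: fwd; pos0(id46) recv 65: fwd; pos1(id61) recv 60: drop
Round 3: pos5(id60) recv 76: fwd; pos0(id46) recv 67: fwd; pos1(id61) recv 65: fwd
After round 3: 3 messages still in flight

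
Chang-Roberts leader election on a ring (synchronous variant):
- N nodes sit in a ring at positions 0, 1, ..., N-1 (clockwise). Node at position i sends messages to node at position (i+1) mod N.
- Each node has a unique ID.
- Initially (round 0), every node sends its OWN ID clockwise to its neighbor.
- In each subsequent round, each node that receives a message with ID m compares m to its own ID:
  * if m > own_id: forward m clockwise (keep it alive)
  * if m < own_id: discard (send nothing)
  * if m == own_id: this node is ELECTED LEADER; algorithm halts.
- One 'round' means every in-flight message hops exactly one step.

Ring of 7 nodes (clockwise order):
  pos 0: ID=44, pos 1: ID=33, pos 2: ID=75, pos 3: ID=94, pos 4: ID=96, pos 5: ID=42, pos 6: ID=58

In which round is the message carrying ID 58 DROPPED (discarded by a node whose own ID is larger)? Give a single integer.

Round 1: pos1(id33) recv 44: fwd; pos2(id75) recv 33: drop; pos3(id94) recv 75: drop; pos4(id96) recv 94: drop; pos5(id42) recv 96: fwd; pos6(id58) recv 42: drop; pos0(id44) recv 58: fwd
Round 2: pos2(id75) recv 44: drop; pos6(id58) recv 96: fwd; pos1(id33) recv 58: fwd
Round 3: pos0(id44) recv 96: fwd; pos2(id75) recv 58: drop
Round 4: pos1(id33) recv 96: fwd
Round 5: pos2(id75) recv 96: fwd
Round 6: pos3(id94) recv 96: fwd
Round 7: pos4(id96) recv 96: ELECTED
Message ID 58 originates at pos 6; dropped at pos 2 in round 3

Answer: 3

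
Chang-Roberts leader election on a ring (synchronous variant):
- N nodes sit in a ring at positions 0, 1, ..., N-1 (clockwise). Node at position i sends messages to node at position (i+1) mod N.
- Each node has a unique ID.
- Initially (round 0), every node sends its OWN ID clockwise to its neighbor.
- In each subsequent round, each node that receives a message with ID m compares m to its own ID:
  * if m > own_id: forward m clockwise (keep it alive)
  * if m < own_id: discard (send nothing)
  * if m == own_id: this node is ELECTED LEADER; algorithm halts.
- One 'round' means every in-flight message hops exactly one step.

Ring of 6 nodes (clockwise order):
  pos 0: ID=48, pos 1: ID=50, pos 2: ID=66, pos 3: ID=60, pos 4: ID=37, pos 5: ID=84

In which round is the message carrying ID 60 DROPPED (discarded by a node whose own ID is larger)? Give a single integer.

Round 1: pos1(id50) recv 48: drop; pos2(id66) recv 50: drop; pos3(id60) recv 66: fwd; pos4(id37) recv 60: fwd; pos5(id84) recv 37: drop; pos0(id48) recv 84: fwd
Round 2: pos4(id37) recv 66: fwd; pos5(id84) recv 60: drop; pos1(id50) recv 84: fwd
Round 3: pos5(id84) recv 66: drop; pos2(id66) recv 84: fwd
Round 4: pos3(id60) recv 84: fwd
Round 5: pos4(id37) recv 84: fwd
Round 6: pos5(id84) recv 84: ELECTED
Message ID 60 originates at pos 3; dropped at pos 5 in round 2

Answer: 2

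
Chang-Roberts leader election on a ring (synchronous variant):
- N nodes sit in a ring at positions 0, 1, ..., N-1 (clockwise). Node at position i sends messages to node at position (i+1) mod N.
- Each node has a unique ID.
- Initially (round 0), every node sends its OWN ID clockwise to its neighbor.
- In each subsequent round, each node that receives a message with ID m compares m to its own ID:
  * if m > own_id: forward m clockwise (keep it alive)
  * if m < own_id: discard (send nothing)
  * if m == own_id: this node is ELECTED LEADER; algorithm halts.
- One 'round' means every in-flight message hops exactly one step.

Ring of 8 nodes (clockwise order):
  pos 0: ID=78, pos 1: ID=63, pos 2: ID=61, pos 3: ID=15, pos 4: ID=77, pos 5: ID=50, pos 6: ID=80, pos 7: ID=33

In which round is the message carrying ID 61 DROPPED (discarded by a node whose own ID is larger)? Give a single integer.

Answer: 2

Derivation:
Round 1: pos1(id63) recv 78: fwd; pos2(id61) recv 63: fwd; pos3(id15) recv 61: fwd; pos4(id77) recv 15: drop; pos5(id50) recv 77: fwd; pos6(id80) recv 50: drop; pos7(id33) recv 80: fwd; pos0(id78) recv 33: drop
Round 2: pos2(id61) recv 78: fwd; pos3(id15) recv 63: fwd; pos4(id77) recv 61: drop; pos6(id80) recv 77: drop; pos0(id78) recv 80: fwd
Round 3: pos3(id15) recv 78: fwd; pos4(id77) recv 63: drop; pos1(id63) recv 80: fwd
Round 4: pos4(id77) recv 78: fwd; pos2(id61) recv 80: fwd
Round 5: pos5(id50) recv 78: fwd; pos3(id15) recv 80: fwd
Round 6: pos6(id80) recv 78: drop; pos4(id77) recv 80: fwd
Round 7: pos5(id50) recv 80: fwd
Round 8: pos6(id80) recv 80: ELECTED
Message ID 61 originates at pos 2; dropped at pos 4 in round 2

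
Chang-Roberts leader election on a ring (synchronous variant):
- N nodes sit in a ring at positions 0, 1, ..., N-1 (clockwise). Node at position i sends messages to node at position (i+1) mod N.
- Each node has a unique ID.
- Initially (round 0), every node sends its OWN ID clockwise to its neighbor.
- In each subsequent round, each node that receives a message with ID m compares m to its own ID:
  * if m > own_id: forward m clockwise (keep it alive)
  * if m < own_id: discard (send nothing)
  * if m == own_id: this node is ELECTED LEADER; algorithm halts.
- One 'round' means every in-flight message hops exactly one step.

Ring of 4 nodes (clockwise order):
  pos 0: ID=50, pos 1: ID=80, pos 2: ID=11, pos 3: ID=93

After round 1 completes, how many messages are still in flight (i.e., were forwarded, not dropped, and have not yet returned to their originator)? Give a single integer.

Answer: 2

Derivation:
Round 1: pos1(id80) recv 50: drop; pos2(id11) recv 80: fwd; pos3(id93) recv 11: drop; pos0(id50) recv 93: fwd
After round 1: 2 messages still in flight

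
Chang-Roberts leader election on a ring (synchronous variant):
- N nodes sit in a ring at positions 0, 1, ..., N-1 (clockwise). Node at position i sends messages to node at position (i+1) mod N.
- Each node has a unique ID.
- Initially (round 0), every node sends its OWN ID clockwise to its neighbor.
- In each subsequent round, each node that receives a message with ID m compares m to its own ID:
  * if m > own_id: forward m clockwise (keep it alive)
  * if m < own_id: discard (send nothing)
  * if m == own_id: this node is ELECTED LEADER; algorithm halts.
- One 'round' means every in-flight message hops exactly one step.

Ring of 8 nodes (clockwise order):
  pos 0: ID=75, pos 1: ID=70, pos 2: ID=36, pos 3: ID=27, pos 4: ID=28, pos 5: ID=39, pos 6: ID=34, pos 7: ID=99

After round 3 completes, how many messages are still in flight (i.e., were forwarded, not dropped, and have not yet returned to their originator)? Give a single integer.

Round 1: pos1(id70) recv 75: fwd; pos2(id36) recv 70: fwd; pos3(id27) recv 36: fwd; pos4(id28) recv 27: drop; pos5(id39) recv 28: drop; pos6(id34) recv 39: fwd; pos7(id99) recv 34: drop; pos0(id75) recv 99: fwd
Round 2: pos2(id36) recv 75: fwd; pos3(id27) recv 70: fwd; pos4(id28) recv 36: fwd; pos7(id99) recv 39: drop; pos1(id70) recv 99: fwd
Round 3: pos3(id27) recv 75: fwd; pos4(id28) recv 70: fwd; pos5(id39) recv 36: drop; pos2(id36) recv 99: fwd
After round 3: 3 messages still in flight

Answer: 3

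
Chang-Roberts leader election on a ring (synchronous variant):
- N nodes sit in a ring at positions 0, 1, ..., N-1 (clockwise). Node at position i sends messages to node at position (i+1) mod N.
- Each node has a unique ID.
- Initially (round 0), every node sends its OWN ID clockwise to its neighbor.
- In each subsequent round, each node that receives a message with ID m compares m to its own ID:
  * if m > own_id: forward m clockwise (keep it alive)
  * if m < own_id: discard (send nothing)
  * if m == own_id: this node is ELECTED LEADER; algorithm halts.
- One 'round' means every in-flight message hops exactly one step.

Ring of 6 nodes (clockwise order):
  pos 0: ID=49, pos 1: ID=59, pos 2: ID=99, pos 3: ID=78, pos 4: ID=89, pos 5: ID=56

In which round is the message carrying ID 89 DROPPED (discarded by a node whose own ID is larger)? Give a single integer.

Round 1: pos1(id59) recv 49: drop; pos2(id99) recv 59: drop; pos3(id78) recv 99: fwd; pos4(id89) recv 78: drop; pos5(id56) recv 89: fwd; pos0(id49) recv 56: fwd
Round 2: pos4(id89) recv 99: fwd; pos0(id49) recv 89: fwd; pos1(id59) recv 56: drop
Round 3: pos5(id56) recv 99: fwd; pos1(id59) recv 89: fwd
Round 4: pos0(id49) recv 99: fwd; pos2(id99) recv 89: drop
Round 5: pos1(id59) recv 99: fwd
Round 6: pos2(id99) recv 99: ELECTED
Message ID 89 originates at pos 4; dropped at pos 2 in round 4

Answer: 4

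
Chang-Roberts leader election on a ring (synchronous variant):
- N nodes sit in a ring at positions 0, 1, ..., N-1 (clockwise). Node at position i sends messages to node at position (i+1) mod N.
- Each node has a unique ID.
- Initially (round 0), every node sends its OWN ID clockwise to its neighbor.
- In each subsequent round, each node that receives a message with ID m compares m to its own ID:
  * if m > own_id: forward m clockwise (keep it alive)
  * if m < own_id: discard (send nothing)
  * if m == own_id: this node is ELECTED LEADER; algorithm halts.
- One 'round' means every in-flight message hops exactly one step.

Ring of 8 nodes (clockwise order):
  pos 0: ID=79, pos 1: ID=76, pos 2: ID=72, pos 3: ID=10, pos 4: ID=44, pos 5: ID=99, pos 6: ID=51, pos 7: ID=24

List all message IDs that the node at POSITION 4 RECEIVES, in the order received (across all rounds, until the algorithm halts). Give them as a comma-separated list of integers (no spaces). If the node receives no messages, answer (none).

Answer: 10,72,76,79,99

Derivation:
Round 1: pos1(id76) recv 79: fwd; pos2(id72) recv 76: fwd; pos3(id10) recv 72: fwd; pos4(id44) recv 10: drop; pos5(id99) recv 44: drop; pos6(id51) recv 99: fwd; pos7(id24) recv 51: fwd; pos0(id79) recv 24: drop
Round 2: pos2(id72) recv 79: fwd; pos3(id10) recv 76: fwd; pos4(id44) recv 72: fwd; pos7(id24) recv 99: fwd; pos0(id79) recv 51: drop
Round 3: pos3(id10) recv 79: fwd; pos4(id44) recv 76: fwd; pos5(id99) recv 72: drop; pos0(id79) recv 99: fwd
Round 4: pos4(id44) recv 79: fwd; pos5(id99) recv 76: drop; pos1(id76) recv 99: fwd
Round 5: pos5(id99) recv 79: drop; pos2(id72) recv 99: fwd
Round 6: pos3(id10) recv 99: fwd
Round 7: pos4(id44) recv 99: fwd
Round 8: pos5(id99) recv 99: ELECTED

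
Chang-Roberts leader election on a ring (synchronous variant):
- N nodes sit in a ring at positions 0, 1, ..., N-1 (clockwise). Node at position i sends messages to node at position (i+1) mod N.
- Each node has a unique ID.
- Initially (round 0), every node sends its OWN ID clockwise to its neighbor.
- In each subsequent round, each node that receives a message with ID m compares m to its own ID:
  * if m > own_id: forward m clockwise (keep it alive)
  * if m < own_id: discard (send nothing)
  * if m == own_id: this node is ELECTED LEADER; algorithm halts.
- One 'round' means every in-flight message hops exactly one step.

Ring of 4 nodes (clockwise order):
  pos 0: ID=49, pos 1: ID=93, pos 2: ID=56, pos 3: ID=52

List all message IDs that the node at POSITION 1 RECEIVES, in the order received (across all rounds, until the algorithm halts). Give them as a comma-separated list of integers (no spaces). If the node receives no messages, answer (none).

Answer: 49,52,56,93

Derivation:
Round 1: pos1(id93) recv 49: drop; pos2(id56) recv 93: fwd; pos3(id52) recv 56: fwd; pos0(id49) recv 52: fwd
Round 2: pos3(id52) recv 93: fwd; pos0(id49) recv 56: fwd; pos1(id93) recv 52: drop
Round 3: pos0(id49) recv 93: fwd; pos1(id93) recv 56: drop
Round 4: pos1(id93) recv 93: ELECTED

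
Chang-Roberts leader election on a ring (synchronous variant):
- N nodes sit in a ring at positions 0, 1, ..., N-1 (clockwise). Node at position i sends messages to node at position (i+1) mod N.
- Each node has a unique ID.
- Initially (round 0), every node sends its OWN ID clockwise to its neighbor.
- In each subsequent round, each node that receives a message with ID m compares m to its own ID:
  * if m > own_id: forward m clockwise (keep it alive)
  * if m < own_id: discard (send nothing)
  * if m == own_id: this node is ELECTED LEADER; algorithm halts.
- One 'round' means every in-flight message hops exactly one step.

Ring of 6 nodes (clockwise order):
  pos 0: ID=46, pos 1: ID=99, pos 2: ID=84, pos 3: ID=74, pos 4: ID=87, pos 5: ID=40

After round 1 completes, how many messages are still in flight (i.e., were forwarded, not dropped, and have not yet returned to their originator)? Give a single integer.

Answer: 3

Derivation:
Round 1: pos1(id99) recv 46: drop; pos2(id84) recv 99: fwd; pos3(id74) recv 84: fwd; pos4(id87) recv 74: drop; pos5(id40) recv 87: fwd; pos0(id46) recv 40: drop
After round 1: 3 messages still in flight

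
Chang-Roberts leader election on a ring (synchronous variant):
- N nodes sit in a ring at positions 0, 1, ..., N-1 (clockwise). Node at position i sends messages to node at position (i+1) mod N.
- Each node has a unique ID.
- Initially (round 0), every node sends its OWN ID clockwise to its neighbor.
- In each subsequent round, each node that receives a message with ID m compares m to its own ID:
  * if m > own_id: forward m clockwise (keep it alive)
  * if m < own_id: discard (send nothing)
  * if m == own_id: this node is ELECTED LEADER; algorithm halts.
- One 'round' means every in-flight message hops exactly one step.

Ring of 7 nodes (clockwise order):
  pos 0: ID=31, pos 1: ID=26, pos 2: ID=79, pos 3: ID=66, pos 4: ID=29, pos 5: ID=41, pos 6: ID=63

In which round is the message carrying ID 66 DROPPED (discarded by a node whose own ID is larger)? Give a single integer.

Answer: 6

Derivation:
Round 1: pos1(id26) recv 31: fwd; pos2(id79) recv 26: drop; pos3(id66) recv 79: fwd; pos4(id29) recv 66: fwd; pos5(id41) recv 29: drop; pos6(id63) recv 41: drop; pos0(id31) recv 63: fwd
Round 2: pos2(id79) recv 31: drop; pos4(id29) recv 79: fwd; pos5(id41) recv 66: fwd; pos1(id26) recv 63: fwd
Round 3: pos5(id41) recv 79: fwd; pos6(id63) recv 66: fwd; pos2(id79) recv 63: drop
Round 4: pos6(id63) recv 79: fwd; pos0(id31) recv 66: fwd
Round 5: pos0(id31) recv 79: fwd; pos1(id26) recv 66: fwd
Round 6: pos1(id26) recv 79: fwd; pos2(id79) recv 66: drop
Round 7: pos2(id79) recv 79: ELECTED
Message ID 66 originates at pos 3; dropped at pos 2 in round 6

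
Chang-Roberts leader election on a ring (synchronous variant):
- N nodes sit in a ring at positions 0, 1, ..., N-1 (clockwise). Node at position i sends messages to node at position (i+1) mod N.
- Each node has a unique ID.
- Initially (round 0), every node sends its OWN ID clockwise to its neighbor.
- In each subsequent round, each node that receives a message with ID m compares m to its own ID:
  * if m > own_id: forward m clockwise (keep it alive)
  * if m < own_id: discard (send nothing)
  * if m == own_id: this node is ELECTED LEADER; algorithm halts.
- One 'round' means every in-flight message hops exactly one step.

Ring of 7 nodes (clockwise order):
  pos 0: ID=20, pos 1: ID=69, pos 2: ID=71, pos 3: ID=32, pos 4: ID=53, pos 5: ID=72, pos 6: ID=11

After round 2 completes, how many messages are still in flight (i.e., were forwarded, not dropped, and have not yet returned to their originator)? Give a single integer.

Round 1: pos1(id69) recv 20: drop; pos2(id71) recv 69: drop; pos3(id32) recv 71: fwd; pos4(id53) recv 32: drop; pos5(id72) recv 53: drop; pos6(id11) recv 72: fwd; pos0(id20) recv 11: drop
Round 2: pos4(id53) recv 71: fwd; pos0(id20) recv 72: fwd
After round 2: 2 messages still in flight

Answer: 2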